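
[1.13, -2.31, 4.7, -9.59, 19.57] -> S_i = 1.13*(-2.04)^i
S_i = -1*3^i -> [-1, -3, -9, -27, -81]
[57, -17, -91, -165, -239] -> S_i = 57 + -74*i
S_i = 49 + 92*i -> [49, 141, 233, 325, 417]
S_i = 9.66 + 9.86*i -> [9.66, 19.52, 29.38, 39.24, 49.1]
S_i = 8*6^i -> [8, 48, 288, 1728, 10368]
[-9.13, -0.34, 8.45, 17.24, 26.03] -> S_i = -9.13 + 8.79*i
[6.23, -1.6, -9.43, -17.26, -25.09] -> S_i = 6.23 + -7.83*i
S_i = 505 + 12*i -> [505, 517, 529, 541, 553]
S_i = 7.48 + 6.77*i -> [7.48, 14.25, 21.02, 27.79, 34.56]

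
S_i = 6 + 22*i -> [6, 28, 50, 72, 94]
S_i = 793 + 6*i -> [793, 799, 805, 811, 817]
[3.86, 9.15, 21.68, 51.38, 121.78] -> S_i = 3.86*2.37^i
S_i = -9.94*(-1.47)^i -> [-9.94, 14.61, -21.48, 31.57, -46.41]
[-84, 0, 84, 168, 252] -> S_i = -84 + 84*i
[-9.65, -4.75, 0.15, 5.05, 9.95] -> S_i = -9.65 + 4.90*i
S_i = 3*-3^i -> [3, -9, 27, -81, 243]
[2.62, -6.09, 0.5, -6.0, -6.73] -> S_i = Random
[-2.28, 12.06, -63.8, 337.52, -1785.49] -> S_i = -2.28*(-5.29)^i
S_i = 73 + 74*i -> [73, 147, 221, 295, 369]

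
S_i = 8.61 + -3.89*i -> [8.61, 4.72, 0.83, -3.06, -6.95]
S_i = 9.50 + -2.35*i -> [9.5, 7.15, 4.8, 2.45, 0.1]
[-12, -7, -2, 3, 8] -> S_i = -12 + 5*i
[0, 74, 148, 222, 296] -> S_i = 0 + 74*i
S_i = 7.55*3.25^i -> [7.55, 24.54, 79.75, 259.18, 842.33]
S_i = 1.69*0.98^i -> [1.69, 1.66, 1.62, 1.59, 1.56]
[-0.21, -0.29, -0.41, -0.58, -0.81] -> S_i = -0.21*1.40^i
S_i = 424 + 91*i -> [424, 515, 606, 697, 788]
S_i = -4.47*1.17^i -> [-4.47, -5.23, -6.12, -7.16, -8.38]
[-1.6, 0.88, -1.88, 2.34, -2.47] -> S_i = Random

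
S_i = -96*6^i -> [-96, -576, -3456, -20736, -124416]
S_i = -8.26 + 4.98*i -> [-8.26, -3.28, 1.7, 6.68, 11.66]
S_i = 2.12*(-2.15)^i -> [2.12, -4.56, 9.8, -21.07, 45.3]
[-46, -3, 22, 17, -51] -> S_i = Random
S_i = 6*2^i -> [6, 12, 24, 48, 96]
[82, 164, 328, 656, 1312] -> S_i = 82*2^i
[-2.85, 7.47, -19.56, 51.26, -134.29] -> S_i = -2.85*(-2.62)^i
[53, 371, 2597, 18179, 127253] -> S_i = 53*7^i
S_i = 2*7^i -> [2, 14, 98, 686, 4802]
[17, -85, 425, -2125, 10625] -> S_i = 17*-5^i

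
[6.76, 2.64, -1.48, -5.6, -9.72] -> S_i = 6.76 + -4.12*i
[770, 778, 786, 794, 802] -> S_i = 770 + 8*i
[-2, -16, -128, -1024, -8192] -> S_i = -2*8^i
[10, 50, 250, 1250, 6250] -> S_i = 10*5^i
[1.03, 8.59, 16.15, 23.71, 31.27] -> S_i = 1.03 + 7.56*i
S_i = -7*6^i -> [-7, -42, -252, -1512, -9072]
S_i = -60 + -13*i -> [-60, -73, -86, -99, -112]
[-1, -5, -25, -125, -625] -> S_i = -1*5^i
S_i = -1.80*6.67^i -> [-1.8, -12.01, -80.08, -534.13, -3562.67]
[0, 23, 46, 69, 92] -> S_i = 0 + 23*i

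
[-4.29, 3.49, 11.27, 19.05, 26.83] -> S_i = -4.29 + 7.78*i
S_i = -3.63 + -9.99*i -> [-3.63, -13.62, -23.61, -33.6, -43.59]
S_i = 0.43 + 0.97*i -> [0.43, 1.4, 2.37, 3.34, 4.31]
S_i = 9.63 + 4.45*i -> [9.63, 14.08, 18.53, 22.98, 27.43]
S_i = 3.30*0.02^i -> [3.3, 0.07, 0.0, 0.0, 0.0]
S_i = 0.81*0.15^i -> [0.81, 0.12, 0.02, 0.0, 0.0]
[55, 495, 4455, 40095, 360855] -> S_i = 55*9^i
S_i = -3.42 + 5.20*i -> [-3.42, 1.78, 6.98, 12.18, 17.38]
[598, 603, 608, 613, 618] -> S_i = 598 + 5*i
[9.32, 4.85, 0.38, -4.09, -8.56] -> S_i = 9.32 + -4.47*i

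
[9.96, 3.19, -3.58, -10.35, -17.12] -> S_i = 9.96 + -6.77*i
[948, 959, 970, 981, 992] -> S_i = 948 + 11*i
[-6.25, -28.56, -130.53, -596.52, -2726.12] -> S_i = -6.25*4.57^i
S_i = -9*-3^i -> [-9, 27, -81, 243, -729]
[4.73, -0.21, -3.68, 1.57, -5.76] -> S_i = Random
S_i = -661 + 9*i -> [-661, -652, -643, -634, -625]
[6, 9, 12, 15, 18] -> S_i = 6 + 3*i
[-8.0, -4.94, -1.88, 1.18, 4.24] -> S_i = -8.00 + 3.06*i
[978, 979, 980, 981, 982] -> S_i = 978 + 1*i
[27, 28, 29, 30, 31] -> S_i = 27 + 1*i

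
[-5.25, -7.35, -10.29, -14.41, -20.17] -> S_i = -5.25*1.40^i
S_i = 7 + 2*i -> [7, 9, 11, 13, 15]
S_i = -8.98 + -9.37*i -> [-8.98, -18.35, -27.72, -37.09, -46.46]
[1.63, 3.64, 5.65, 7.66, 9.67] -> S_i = 1.63 + 2.01*i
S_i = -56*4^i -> [-56, -224, -896, -3584, -14336]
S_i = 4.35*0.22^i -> [4.35, 0.96, 0.21, 0.05, 0.01]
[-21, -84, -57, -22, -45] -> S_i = Random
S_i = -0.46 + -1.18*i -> [-0.46, -1.64, -2.82, -4.0, -5.18]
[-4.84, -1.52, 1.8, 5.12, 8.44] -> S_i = -4.84 + 3.32*i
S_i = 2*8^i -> [2, 16, 128, 1024, 8192]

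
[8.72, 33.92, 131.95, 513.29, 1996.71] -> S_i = 8.72*3.89^i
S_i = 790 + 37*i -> [790, 827, 864, 901, 938]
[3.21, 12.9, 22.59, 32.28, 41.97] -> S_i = 3.21 + 9.69*i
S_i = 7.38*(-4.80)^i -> [7.38, -35.42, 170.04, -816.17, 3917.61]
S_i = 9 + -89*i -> [9, -80, -169, -258, -347]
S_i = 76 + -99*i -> [76, -23, -122, -221, -320]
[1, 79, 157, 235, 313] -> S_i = 1 + 78*i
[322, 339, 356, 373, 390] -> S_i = 322 + 17*i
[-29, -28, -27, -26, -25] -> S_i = -29 + 1*i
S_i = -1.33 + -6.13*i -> [-1.33, -7.46, -13.59, -19.72, -25.85]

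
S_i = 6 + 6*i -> [6, 12, 18, 24, 30]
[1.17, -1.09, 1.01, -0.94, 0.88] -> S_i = 1.17*(-0.93)^i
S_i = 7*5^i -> [7, 35, 175, 875, 4375]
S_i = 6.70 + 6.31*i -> [6.7, 13.01, 19.32, 25.63, 31.94]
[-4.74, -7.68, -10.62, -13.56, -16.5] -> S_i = -4.74 + -2.94*i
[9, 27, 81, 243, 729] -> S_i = 9*3^i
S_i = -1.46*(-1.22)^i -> [-1.46, 1.78, -2.17, 2.65, -3.23]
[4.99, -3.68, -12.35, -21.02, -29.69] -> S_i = 4.99 + -8.67*i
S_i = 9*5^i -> [9, 45, 225, 1125, 5625]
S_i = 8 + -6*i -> [8, 2, -4, -10, -16]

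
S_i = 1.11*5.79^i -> [1.11, 6.43, 37.21, 215.46, 1247.49]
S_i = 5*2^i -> [5, 10, 20, 40, 80]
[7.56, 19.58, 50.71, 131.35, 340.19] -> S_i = 7.56*2.59^i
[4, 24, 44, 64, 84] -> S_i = 4 + 20*i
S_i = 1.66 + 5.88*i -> [1.66, 7.54, 13.42, 19.3, 25.18]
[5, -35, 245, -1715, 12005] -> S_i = 5*-7^i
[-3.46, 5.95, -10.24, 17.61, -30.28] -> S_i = -3.46*(-1.72)^i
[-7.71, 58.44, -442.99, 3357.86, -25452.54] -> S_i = -7.71*(-7.58)^i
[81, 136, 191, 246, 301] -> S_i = 81 + 55*i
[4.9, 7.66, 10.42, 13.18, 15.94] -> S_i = 4.90 + 2.76*i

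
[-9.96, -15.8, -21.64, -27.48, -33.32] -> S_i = -9.96 + -5.84*i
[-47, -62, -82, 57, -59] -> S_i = Random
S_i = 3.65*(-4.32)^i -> [3.65, -15.77, 68.12, -294.27, 1271.24]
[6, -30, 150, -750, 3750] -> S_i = 6*-5^i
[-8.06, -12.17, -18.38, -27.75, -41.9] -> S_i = -8.06*1.51^i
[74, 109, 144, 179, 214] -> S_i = 74 + 35*i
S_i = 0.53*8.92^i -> [0.53, 4.73, 42.17, 376.16, 3355.33]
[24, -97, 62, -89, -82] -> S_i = Random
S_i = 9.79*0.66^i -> [9.79, 6.46, 4.26, 2.81, 1.86]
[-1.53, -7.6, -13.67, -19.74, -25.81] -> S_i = -1.53 + -6.07*i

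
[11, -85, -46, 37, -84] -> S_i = Random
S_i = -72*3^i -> [-72, -216, -648, -1944, -5832]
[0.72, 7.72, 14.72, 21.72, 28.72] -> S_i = 0.72 + 7.00*i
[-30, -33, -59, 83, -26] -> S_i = Random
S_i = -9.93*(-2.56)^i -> [-9.93, 25.42, -65.08, 166.6, -426.49]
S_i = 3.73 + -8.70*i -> [3.73, -4.97, -13.67, -22.37, -31.07]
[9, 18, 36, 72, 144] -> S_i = 9*2^i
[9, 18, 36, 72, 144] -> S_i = 9*2^i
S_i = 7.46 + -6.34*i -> [7.46, 1.12, -5.22, -11.56, -17.9]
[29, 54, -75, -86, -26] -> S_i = Random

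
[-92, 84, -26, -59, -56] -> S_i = Random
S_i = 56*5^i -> [56, 280, 1400, 7000, 35000]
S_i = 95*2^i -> [95, 190, 380, 760, 1520]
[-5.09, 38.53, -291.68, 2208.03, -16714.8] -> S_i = -5.09*(-7.57)^i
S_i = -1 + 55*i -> [-1, 54, 109, 164, 219]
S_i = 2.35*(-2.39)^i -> [2.35, -5.62, 13.42, -32.08, 76.68]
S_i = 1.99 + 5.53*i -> [1.99, 7.52, 13.05, 18.58, 24.11]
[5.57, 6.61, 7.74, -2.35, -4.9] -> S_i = Random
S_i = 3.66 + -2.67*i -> [3.66, 0.99, -1.68, -4.35, -7.02]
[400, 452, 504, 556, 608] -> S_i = 400 + 52*i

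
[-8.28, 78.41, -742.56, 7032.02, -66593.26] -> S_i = -8.28*(-9.47)^i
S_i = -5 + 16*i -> [-5, 11, 27, 43, 59]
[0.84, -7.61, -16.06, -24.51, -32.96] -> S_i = 0.84 + -8.45*i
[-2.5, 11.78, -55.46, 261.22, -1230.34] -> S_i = -2.50*(-4.71)^i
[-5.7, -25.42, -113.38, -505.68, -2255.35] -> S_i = -5.70*4.46^i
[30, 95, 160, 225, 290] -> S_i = 30 + 65*i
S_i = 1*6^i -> [1, 6, 36, 216, 1296]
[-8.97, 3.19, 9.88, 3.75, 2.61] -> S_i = Random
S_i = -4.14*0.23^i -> [-4.14, -0.95, -0.22, -0.05, -0.01]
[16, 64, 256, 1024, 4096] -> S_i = 16*4^i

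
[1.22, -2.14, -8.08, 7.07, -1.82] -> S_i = Random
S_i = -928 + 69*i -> [-928, -859, -790, -721, -652]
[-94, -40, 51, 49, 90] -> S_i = Random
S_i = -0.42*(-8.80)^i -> [-0.42, 3.7, -32.52, 286.22, -2518.72]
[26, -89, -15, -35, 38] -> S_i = Random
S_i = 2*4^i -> [2, 8, 32, 128, 512]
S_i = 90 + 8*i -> [90, 98, 106, 114, 122]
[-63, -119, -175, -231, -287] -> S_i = -63 + -56*i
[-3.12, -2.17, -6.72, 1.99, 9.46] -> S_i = Random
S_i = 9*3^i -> [9, 27, 81, 243, 729]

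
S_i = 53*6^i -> [53, 318, 1908, 11448, 68688]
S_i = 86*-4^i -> [86, -344, 1376, -5504, 22016]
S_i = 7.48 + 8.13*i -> [7.48, 15.61, 23.74, 31.87, 40.0]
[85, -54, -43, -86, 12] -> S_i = Random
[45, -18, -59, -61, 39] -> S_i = Random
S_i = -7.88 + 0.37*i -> [-7.88, -7.51, -7.14, -6.77, -6.4]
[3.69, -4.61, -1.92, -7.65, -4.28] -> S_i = Random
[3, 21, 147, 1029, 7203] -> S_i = 3*7^i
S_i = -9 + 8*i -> [-9, -1, 7, 15, 23]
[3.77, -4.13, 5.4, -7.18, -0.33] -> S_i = Random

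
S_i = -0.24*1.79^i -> [-0.24, -0.43, -0.77, -1.38, -2.46]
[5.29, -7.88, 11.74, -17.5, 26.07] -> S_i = 5.29*(-1.49)^i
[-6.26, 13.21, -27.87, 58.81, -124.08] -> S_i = -6.26*(-2.11)^i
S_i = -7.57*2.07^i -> [-7.57, -15.67, -32.44, -67.14, -138.99]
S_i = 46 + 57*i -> [46, 103, 160, 217, 274]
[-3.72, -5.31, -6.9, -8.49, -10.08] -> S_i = -3.72 + -1.59*i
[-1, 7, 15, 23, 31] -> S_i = -1 + 8*i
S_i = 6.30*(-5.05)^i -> [6.3, -31.82, 160.67, -811.36, 4097.38]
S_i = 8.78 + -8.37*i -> [8.78, 0.41, -7.96, -16.33, -24.7]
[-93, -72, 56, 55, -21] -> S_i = Random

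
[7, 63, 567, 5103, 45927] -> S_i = 7*9^i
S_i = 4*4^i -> [4, 16, 64, 256, 1024]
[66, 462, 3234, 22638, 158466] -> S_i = 66*7^i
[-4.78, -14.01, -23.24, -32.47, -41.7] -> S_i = -4.78 + -9.23*i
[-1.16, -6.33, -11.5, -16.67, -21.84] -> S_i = -1.16 + -5.17*i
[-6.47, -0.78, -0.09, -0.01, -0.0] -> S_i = -6.47*0.12^i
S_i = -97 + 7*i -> [-97, -90, -83, -76, -69]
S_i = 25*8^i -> [25, 200, 1600, 12800, 102400]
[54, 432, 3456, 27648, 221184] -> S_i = 54*8^i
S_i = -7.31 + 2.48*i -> [-7.31, -4.83, -2.35, 0.13, 2.61]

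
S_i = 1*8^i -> [1, 8, 64, 512, 4096]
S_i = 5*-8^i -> [5, -40, 320, -2560, 20480]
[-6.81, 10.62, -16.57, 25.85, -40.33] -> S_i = -6.81*(-1.56)^i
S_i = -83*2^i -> [-83, -166, -332, -664, -1328]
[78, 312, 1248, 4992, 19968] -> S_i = 78*4^i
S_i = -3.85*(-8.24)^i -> [-3.85, 31.72, -261.41, 2153.98, -17748.82]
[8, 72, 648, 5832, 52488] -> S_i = 8*9^i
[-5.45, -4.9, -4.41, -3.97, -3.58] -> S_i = -5.45*0.90^i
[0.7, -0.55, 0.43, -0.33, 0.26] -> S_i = 0.70*(-0.78)^i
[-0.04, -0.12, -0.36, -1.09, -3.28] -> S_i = -0.04*3.01^i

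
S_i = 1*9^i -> [1, 9, 81, 729, 6561]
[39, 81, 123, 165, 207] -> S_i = 39 + 42*i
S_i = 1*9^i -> [1, 9, 81, 729, 6561]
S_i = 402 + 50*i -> [402, 452, 502, 552, 602]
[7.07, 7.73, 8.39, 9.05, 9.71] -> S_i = 7.07 + 0.66*i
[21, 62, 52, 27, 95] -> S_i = Random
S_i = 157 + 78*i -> [157, 235, 313, 391, 469]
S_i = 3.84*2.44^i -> [3.84, 9.37, 22.86, 55.78, 136.11]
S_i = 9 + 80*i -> [9, 89, 169, 249, 329]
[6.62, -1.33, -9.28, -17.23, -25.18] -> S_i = 6.62 + -7.95*i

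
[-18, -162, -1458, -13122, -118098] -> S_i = -18*9^i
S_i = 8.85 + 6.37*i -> [8.85, 15.22, 21.59, 27.96, 34.33]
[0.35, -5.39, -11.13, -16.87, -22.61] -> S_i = 0.35 + -5.74*i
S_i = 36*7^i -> [36, 252, 1764, 12348, 86436]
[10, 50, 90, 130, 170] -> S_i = 10 + 40*i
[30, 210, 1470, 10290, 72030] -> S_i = 30*7^i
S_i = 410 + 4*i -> [410, 414, 418, 422, 426]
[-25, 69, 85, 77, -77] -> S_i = Random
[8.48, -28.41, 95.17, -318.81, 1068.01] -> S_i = 8.48*(-3.35)^i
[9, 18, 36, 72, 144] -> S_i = 9*2^i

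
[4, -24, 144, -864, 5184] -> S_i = 4*-6^i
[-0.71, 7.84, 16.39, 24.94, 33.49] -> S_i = -0.71 + 8.55*i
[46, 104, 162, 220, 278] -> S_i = 46 + 58*i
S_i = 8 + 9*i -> [8, 17, 26, 35, 44]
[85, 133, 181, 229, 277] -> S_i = 85 + 48*i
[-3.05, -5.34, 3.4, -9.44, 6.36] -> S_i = Random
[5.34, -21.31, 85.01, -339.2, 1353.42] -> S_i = 5.34*(-3.99)^i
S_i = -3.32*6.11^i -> [-3.32, -20.29, -123.94, -757.29, -4627.04]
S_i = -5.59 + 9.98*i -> [-5.59, 4.39, 14.37, 24.35, 34.33]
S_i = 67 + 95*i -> [67, 162, 257, 352, 447]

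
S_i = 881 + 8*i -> [881, 889, 897, 905, 913]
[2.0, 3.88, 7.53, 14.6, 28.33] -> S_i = 2.00*1.94^i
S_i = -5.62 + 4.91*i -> [-5.62, -0.71, 4.2, 9.11, 14.02]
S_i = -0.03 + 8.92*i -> [-0.03, 8.89, 17.81, 26.73, 35.65]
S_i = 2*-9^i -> [2, -18, 162, -1458, 13122]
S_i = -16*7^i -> [-16, -112, -784, -5488, -38416]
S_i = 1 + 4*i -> [1, 5, 9, 13, 17]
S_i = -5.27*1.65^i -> [-5.27, -8.7, -14.35, -23.67, -39.06]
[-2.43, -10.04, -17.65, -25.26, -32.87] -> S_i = -2.43 + -7.61*i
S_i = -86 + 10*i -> [-86, -76, -66, -56, -46]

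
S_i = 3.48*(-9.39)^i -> [3.48, -32.68, 306.84, -2881.22, 27054.63]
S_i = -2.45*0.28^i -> [-2.45, -0.69, -0.19, -0.05, -0.02]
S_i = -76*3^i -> [-76, -228, -684, -2052, -6156]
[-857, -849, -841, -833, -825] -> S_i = -857 + 8*i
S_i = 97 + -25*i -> [97, 72, 47, 22, -3]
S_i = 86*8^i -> [86, 688, 5504, 44032, 352256]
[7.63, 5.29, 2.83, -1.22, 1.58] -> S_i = Random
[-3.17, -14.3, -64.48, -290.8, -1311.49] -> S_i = -3.17*4.51^i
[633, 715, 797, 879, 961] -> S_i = 633 + 82*i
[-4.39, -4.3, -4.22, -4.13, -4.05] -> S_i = -4.39*0.98^i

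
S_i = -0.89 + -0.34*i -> [-0.89, -1.23, -1.57, -1.91, -2.25]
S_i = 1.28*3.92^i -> [1.28, 5.02, 19.67, 77.1, 302.24]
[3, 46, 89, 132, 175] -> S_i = 3 + 43*i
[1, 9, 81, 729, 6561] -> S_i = 1*9^i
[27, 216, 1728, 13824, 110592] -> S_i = 27*8^i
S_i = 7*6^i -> [7, 42, 252, 1512, 9072]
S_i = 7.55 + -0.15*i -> [7.55, 7.4, 7.25, 7.1, 6.95]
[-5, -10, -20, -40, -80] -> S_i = -5*2^i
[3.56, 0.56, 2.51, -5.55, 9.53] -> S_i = Random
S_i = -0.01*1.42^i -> [-0.01, -0.01, -0.02, -0.03, -0.04]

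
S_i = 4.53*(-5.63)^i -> [4.53, -25.5, 143.59, -808.39, 4551.26]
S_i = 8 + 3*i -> [8, 11, 14, 17, 20]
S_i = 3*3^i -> [3, 9, 27, 81, 243]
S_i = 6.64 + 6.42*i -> [6.64, 13.06, 19.48, 25.9, 32.32]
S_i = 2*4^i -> [2, 8, 32, 128, 512]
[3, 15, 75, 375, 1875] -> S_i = 3*5^i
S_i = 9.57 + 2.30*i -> [9.57, 11.87, 14.17, 16.47, 18.77]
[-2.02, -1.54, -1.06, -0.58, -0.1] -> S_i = -2.02 + 0.48*i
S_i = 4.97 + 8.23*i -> [4.97, 13.2, 21.43, 29.66, 37.89]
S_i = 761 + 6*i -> [761, 767, 773, 779, 785]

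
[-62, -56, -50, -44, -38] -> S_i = -62 + 6*i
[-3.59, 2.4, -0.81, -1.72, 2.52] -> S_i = Random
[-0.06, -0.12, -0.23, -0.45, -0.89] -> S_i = -0.06*1.96^i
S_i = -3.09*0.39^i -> [-3.09, -1.21, -0.47, -0.18, -0.07]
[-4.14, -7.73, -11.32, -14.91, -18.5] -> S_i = -4.14 + -3.59*i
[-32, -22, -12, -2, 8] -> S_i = -32 + 10*i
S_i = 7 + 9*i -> [7, 16, 25, 34, 43]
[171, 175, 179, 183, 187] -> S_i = 171 + 4*i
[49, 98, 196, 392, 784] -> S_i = 49*2^i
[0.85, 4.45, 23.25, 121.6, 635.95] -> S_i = 0.85*5.23^i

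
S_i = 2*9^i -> [2, 18, 162, 1458, 13122]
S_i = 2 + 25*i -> [2, 27, 52, 77, 102]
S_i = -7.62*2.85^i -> [-7.62, -21.72, -61.89, -176.4, -502.73]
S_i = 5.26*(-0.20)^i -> [5.26, -1.05, 0.21, -0.04, 0.01]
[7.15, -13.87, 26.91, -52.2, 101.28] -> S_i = 7.15*(-1.94)^i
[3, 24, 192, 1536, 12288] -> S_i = 3*8^i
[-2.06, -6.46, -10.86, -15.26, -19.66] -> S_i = -2.06 + -4.40*i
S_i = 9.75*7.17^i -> [9.75, 69.91, 501.24, 3593.87, 25768.03]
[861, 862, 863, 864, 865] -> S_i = 861 + 1*i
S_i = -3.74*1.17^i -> [-3.74, -4.38, -5.12, -5.99, -7.01]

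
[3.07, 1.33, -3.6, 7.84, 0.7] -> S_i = Random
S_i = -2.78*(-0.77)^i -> [-2.78, 2.14, -1.65, 1.27, -0.98]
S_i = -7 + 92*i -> [-7, 85, 177, 269, 361]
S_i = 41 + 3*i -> [41, 44, 47, 50, 53]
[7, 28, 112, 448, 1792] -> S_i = 7*4^i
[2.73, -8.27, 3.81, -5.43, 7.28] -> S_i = Random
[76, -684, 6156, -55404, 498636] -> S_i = 76*-9^i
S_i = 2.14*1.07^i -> [2.14, 2.29, 2.45, 2.62, 2.81]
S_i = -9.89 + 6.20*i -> [-9.89, -3.69, 2.51, 8.71, 14.91]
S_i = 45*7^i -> [45, 315, 2205, 15435, 108045]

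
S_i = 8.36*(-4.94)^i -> [8.36, -41.3, 204.01, -1007.83, 4978.68]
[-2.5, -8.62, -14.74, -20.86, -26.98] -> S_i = -2.50 + -6.12*i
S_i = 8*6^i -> [8, 48, 288, 1728, 10368]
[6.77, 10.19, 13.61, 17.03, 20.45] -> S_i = 6.77 + 3.42*i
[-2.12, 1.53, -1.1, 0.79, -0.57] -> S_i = -2.12*(-0.72)^i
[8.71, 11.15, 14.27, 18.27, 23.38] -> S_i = 8.71*1.28^i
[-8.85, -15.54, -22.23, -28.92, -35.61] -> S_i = -8.85 + -6.69*i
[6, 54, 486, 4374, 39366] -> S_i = 6*9^i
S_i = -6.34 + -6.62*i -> [-6.34, -12.96, -19.58, -26.2, -32.82]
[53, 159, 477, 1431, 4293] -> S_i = 53*3^i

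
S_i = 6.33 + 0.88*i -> [6.33, 7.21, 8.09, 8.97, 9.85]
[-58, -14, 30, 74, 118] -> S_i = -58 + 44*i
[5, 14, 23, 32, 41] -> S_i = 5 + 9*i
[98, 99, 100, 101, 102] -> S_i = 98 + 1*i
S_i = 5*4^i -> [5, 20, 80, 320, 1280]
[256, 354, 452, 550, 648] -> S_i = 256 + 98*i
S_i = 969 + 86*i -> [969, 1055, 1141, 1227, 1313]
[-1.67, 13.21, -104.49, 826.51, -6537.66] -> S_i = -1.67*(-7.91)^i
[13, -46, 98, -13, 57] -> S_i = Random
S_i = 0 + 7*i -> [0, 7, 14, 21, 28]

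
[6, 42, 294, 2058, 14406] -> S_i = 6*7^i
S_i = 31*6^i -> [31, 186, 1116, 6696, 40176]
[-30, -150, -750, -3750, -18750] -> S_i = -30*5^i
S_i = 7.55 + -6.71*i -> [7.55, 0.84, -5.87, -12.58, -19.29]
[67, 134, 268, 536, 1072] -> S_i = 67*2^i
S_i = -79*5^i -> [-79, -395, -1975, -9875, -49375]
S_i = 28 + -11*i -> [28, 17, 6, -5, -16]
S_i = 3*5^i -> [3, 15, 75, 375, 1875]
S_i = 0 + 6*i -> [0, 6, 12, 18, 24]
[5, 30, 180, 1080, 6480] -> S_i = 5*6^i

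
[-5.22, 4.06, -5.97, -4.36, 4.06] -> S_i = Random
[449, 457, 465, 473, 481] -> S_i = 449 + 8*i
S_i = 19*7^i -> [19, 133, 931, 6517, 45619]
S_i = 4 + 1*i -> [4, 5, 6, 7, 8]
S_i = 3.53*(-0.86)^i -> [3.53, -3.04, 2.61, -2.25, 1.93]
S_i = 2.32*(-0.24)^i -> [2.32, -0.56, 0.13, -0.03, 0.01]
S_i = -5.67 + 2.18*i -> [-5.67, -3.49, -1.31, 0.87, 3.05]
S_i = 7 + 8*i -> [7, 15, 23, 31, 39]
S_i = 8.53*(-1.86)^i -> [8.53, -15.87, 29.51, -54.89, 102.09]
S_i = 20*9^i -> [20, 180, 1620, 14580, 131220]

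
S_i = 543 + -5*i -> [543, 538, 533, 528, 523]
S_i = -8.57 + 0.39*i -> [-8.57, -8.18, -7.79, -7.4, -7.01]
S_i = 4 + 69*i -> [4, 73, 142, 211, 280]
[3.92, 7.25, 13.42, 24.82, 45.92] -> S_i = 3.92*1.85^i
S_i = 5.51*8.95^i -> [5.51, 49.31, 441.36, 3950.21, 35354.42]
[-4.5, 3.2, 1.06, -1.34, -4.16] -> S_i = Random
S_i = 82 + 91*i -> [82, 173, 264, 355, 446]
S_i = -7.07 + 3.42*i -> [-7.07, -3.65, -0.23, 3.19, 6.61]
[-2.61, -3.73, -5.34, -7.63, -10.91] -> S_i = -2.61*1.43^i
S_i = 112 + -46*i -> [112, 66, 20, -26, -72]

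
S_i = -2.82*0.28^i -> [-2.82, -0.79, -0.22, -0.06, -0.02]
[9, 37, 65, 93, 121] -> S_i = 9 + 28*i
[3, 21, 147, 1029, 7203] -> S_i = 3*7^i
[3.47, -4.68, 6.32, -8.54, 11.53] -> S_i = 3.47*(-1.35)^i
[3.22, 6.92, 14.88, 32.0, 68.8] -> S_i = 3.22*2.15^i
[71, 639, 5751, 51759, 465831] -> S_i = 71*9^i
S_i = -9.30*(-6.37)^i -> [-9.3, 59.24, -377.37, 2403.82, -15312.31]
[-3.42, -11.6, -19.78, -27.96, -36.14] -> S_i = -3.42 + -8.18*i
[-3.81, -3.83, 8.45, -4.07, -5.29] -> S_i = Random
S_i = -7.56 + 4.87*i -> [-7.56, -2.69, 2.18, 7.05, 11.92]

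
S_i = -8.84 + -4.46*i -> [-8.84, -13.3, -17.76, -22.22, -26.68]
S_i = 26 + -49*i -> [26, -23, -72, -121, -170]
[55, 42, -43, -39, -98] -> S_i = Random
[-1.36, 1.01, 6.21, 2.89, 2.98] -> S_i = Random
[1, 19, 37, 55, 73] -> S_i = 1 + 18*i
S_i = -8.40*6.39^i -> [-8.4, -53.68, -342.99, -2191.7, -14004.99]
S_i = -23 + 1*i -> [-23, -22, -21, -20, -19]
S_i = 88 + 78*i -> [88, 166, 244, 322, 400]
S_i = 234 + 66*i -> [234, 300, 366, 432, 498]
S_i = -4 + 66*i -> [-4, 62, 128, 194, 260]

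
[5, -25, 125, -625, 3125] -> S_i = 5*-5^i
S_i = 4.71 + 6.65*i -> [4.71, 11.36, 18.01, 24.66, 31.31]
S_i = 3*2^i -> [3, 6, 12, 24, 48]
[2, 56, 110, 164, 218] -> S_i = 2 + 54*i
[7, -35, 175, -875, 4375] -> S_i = 7*-5^i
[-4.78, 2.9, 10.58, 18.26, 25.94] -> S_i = -4.78 + 7.68*i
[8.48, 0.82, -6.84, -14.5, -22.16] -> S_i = 8.48 + -7.66*i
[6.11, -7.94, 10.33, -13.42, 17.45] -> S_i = 6.11*(-1.30)^i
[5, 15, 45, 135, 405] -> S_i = 5*3^i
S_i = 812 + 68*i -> [812, 880, 948, 1016, 1084]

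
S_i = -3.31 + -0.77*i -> [-3.31, -4.08, -4.85, -5.62, -6.39]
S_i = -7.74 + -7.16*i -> [-7.74, -14.9, -22.06, -29.22, -36.38]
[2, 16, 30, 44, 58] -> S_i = 2 + 14*i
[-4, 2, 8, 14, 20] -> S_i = -4 + 6*i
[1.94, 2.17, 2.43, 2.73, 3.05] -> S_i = 1.94*1.12^i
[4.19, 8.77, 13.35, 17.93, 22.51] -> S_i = 4.19 + 4.58*i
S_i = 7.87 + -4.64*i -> [7.87, 3.23, -1.41, -6.05, -10.69]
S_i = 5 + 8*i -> [5, 13, 21, 29, 37]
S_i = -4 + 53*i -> [-4, 49, 102, 155, 208]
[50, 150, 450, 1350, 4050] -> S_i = 50*3^i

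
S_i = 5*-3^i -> [5, -15, 45, -135, 405]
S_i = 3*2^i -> [3, 6, 12, 24, 48]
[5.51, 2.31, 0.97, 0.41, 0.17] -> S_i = 5.51*0.42^i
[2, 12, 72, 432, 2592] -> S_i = 2*6^i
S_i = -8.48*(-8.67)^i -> [-8.48, 73.52, -637.43, 5526.54, -47915.08]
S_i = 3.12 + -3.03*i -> [3.12, 0.09, -2.94, -5.97, -9.0]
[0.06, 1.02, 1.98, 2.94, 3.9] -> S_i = 0.06 + 0.96*i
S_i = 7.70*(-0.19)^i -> [7.7, -1.46, 0.28, -0.05, 0.01]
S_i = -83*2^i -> [-83, -166, -332, -664, -1328]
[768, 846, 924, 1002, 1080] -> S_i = 768 + 78*i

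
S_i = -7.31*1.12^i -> [-7.31, -8.19, -9.17, -10.27, -11.5]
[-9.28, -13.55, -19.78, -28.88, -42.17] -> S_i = -9.28*1.46^i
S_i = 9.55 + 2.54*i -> [9.55, 12.09, 14.63, 17.17, 19.71]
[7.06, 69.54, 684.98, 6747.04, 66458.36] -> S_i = 7.06*9.85^i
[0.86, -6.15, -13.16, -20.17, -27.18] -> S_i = 0.86 + -7.01*i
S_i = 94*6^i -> [94, 564, 3384, 20304, 121824]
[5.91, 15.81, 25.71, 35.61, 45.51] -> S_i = 5.91 + 9.90*i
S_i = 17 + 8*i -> [17, 25, 33, 41, 49]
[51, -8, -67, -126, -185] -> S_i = 51 + -59*i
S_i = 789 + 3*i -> [789, 792, 795, 798, 801]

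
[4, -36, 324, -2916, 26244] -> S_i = 4*-9^i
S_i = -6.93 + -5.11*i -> [-6.93, -12.04, -17.15, -22.26, -27.37]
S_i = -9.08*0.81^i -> [-9.08, -7.35, -5.96, -4.83, -3.91]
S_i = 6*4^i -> [6, 24, 96, 384, 1536]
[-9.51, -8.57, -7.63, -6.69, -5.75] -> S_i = -9.51 + 0.94*i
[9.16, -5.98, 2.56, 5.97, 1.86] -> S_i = Random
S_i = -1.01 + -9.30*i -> [-1.01, -10.31, -19.61, -28.91, -38.21]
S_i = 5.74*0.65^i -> [5.74, 3.73, 2.43, 1.58, 1.02]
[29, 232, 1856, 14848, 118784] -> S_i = 29*8^i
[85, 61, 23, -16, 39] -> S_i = Random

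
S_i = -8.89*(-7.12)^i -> [-8.89, 63.3, -450.67, 3208.79, -22846.61]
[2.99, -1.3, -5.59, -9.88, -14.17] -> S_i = 2.99 + -4.29*i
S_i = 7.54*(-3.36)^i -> [7.54, -25.33, 85.12, -286.02, 961.01]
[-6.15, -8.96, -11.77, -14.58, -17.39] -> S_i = -6.15 + -2.81*i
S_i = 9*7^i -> [9, 63, 441, 3087, 21609]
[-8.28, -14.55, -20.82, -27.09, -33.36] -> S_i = -8.28 + -6.27*i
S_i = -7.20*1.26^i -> [-7.2, -9.07, -11.43, -14.4, -18.15]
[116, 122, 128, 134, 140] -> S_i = 116 + 6*i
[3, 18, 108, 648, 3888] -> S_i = 3*6^i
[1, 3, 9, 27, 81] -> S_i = 1*3^i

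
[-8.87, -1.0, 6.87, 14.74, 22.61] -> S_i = -8.87 + 7.87*i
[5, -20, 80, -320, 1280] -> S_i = 5*-4^i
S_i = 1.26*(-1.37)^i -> [1.26, -1.73, 2.36, -3.24, 4.44]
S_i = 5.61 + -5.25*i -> [5.61, 0.36, -4.89, -10.14, -15.39]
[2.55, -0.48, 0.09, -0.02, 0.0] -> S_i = 2.55*(-0.19)^i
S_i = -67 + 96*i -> [-67, 29, 125, 221, 317]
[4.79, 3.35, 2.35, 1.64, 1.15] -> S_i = 4.79*0.70^i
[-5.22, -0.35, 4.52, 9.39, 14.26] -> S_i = -5.22 + 4.87*i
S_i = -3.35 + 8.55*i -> [-3.35, 5.2, 13.75, 22.3, 30.85]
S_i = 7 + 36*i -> [7, 43, 79, 115, 151]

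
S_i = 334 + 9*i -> [334, 343, 352, 361, 370]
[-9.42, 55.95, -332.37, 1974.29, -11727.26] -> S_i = -9.42*(-5.94)^i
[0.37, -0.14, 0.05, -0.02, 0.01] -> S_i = 0.37*(-0.38)^i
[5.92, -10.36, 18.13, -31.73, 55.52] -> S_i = 5.92*(-1.75)^i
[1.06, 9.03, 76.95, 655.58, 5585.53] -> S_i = 1.06*8.52^i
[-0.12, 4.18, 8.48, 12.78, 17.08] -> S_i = -0.12 + 4.30*i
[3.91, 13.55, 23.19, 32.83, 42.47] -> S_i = 3.91 + 9.64*i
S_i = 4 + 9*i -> [4, 13, 22, 31, 40]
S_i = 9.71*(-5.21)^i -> [9.71, -50.59, 263.57, -1373.2, 7154.35]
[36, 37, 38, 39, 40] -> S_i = 36 + 1*i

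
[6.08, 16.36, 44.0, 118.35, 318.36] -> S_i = 6.08*2.69^i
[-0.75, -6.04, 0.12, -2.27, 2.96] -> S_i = Random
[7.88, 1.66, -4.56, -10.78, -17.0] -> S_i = 7.88 + -6.22*i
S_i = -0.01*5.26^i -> [-0.01, -0.05, -0.28, -1.46, -7.65]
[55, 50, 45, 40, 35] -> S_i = 55 + -5*i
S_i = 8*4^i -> [8, 32, 128, 512, 2048]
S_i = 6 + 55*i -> [6, 61, 116, 171, 226]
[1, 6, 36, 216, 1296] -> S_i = 1*6^i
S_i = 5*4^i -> [5, 20, 80, 320, 1280]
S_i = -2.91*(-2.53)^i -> [-2.91, 7.36, -18.63, 47.13, -119.23]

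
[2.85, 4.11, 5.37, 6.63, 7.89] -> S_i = 2.85 + 1.26*i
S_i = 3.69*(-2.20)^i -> [3.69, -8.12, 17.86, -39.29, 86.44]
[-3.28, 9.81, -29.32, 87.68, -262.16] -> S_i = -3.28*(-2.99)^i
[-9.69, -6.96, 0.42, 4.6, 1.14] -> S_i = Random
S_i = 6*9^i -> [6, 54, 486, 4374, 39366]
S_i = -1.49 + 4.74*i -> [-1.49, 3.25, 7.99, 12.73, 17.47]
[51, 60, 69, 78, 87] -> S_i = 51 + 9*i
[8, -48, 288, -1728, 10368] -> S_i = 8*-6^i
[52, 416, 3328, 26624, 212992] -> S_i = 52*8^i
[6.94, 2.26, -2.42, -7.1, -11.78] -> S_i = 6.94 + -4.68*i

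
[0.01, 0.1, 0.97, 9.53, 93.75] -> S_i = 0.01*9.84^i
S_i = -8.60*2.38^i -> [-8.6, -20.47, -48.71, -115.94, -275.93]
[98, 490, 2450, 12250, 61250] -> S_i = 98*5^i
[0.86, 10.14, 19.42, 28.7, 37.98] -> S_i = 0.86 + 9.28*i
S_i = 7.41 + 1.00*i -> [7.41, 8.41, 9.41, 10.41, 11.41]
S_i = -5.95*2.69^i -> [-5.95, -16.01, -43.05, -115.82, -311.55]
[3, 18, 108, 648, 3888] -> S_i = 3*6^i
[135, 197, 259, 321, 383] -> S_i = 135 + 62*i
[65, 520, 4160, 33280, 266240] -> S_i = 65*8^i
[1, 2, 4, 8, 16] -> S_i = 1*2^i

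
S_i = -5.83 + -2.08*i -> [-5.83, -7.91, -9.99, -12.07, -14.15]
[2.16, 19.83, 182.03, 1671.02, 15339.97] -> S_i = 2.16*9.18^i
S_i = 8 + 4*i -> [8, 12, 16, 20, 24]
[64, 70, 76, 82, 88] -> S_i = 64 + 6*i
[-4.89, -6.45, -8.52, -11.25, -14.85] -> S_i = -4.89*1.32^i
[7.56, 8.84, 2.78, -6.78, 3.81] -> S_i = Random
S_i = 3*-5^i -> [3, -15, 75, -375, 1875]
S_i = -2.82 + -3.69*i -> [-2.82, -6.51, -10.2, -13.89, -17.58]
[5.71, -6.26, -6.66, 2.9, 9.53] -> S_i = Random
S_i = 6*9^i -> [6, 54, 486, 4374, 39366]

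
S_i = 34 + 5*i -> [34, 39, 44, 49, 54]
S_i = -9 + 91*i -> [-9, 82, 173, 264, 355]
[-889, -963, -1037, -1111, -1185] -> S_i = -889 + -74*i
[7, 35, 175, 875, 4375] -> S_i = 7*5^i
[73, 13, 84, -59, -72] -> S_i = Random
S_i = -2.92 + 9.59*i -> [-2.92, 6.67, 16.26, 25.85, 35.44]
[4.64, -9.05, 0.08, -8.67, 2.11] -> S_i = Random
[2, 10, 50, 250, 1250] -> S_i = 2*5^i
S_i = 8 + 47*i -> [8, 55, 102, 149, 196]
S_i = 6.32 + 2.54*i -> [6.32, 8.86, 11.4, 13.94, 16.48]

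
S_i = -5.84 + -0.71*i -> [-5.84, -6.55, -7.26, -7.97, -8.68]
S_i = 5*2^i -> [5, 10, 20, 40, 80]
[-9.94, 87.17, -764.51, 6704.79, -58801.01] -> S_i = -9.94*(-8.77)^i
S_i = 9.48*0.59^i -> [9.48, 5.59, 3.3, 1.95, 1.15]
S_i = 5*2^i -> [5, 10, 20, 40, 80]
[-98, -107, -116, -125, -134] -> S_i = -98 + -9*i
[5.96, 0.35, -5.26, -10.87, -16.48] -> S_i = 5.96 + -5.61*i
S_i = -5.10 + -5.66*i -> [-5.1, -10.76, -16.42, -22.08, -27.74]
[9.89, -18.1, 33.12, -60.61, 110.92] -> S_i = 9.89*(-1.83)^i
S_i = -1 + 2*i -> [-1, 1, 3, 5, 7]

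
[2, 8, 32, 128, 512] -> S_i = 2*4^i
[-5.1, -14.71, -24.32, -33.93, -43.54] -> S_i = -5.10 + -9.61*i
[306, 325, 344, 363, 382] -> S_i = 306 + 19*i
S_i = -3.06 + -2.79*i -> [-3.06, -5.85, -8.64, -11.43, -14.22]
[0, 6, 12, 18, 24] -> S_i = 0 + 6*i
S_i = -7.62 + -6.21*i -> [-7.62, -13.83, -20.04, -26.25, -32.46]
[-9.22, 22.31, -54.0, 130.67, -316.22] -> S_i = -9.22*(-2.42)^i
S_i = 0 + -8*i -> [0, -8, -16, -24, -32]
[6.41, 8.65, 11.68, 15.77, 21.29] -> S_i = 6.41*1.35^i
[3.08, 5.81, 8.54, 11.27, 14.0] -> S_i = 3.08 + 2.73*i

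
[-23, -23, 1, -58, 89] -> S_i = Random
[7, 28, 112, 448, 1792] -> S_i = 7*4^i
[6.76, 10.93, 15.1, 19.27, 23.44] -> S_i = 6.76 + 4.17*i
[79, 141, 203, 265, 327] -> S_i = 79 + 62*i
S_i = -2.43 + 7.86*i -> [-2.43, 5.43, 13.29, 21.15, 29.01]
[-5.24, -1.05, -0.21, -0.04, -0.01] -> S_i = -5.24*0.20^i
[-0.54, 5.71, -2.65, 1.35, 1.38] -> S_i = Random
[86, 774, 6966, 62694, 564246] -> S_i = 86*9^i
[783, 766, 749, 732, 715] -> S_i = 783 + -17*i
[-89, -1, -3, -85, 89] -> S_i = Random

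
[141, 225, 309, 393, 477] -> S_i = 141 + 84*i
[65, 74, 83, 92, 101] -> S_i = 65 + 9*i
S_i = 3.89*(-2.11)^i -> [3.89, -8.21, 17.32, -36.54, 77.1]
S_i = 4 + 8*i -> [4, 12, 20, 28, 36]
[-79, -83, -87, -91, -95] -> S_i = -79 + -4*i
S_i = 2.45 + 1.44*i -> [2.45, 3.89, 5.33, 6.77, 8.21]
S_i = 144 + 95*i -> [144, 239, 334, 429, 524]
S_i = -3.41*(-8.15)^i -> [-3.41, 27.79, -226.5, 1845.98, -15044.74]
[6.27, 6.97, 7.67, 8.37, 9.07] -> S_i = 6.27 + 0.70*i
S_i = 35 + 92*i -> [35, 127, 219, 311, 403]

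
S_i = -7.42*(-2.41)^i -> [-7.42, 17.88, -43.1, 103.86, -250.31]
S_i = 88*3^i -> [88, 264, 792, 2376, 7128]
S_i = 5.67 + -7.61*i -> [5.67, -1.94, -9.55, -17.16, -24.77]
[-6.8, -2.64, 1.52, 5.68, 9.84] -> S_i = -6.80 + 4.16*i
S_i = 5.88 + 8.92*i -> [5.88, 14.8, 23.72, 32.64, 41.56]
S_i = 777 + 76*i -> [777, 853, 929, 1005, 1081]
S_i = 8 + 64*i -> [8, 72, 136, 200, 264]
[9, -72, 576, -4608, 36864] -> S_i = 9*-8^i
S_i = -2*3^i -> [-2, -6, -18, -54, -162]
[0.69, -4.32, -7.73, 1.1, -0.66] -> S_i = Random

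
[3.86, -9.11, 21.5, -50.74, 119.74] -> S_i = 3.86*(-2.36)^i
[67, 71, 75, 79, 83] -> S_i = 67 + 4*i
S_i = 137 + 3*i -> [137, 140, 143, 146, 149]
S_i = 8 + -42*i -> [8, -34, -76, -118, -160]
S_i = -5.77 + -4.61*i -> [-5.77, -10.38, -14.99, -19.6, -24.21]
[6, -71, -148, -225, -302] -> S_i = 6 + -77*i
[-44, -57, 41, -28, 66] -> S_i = Random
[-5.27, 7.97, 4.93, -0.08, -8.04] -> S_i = Random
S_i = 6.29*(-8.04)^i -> [6.29, -50.57, 406.6, -3269.03, 26282.99]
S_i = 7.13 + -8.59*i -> [7.13, -1.46, -10.05, -18.64, -27.23]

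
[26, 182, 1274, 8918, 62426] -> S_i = 26*7^i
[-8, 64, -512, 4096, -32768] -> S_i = -8*-8^i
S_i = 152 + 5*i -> [152, 157, 162, 167, 172]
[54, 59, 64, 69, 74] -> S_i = 54 + 5*i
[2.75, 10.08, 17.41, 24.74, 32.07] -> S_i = 2.75 + 7.33*i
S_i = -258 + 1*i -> [-258, -257, -256, -255, -254]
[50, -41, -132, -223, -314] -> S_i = 50 + -91*i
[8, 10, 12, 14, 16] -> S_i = 8 + 2*i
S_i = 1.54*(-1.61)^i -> [1.54, -2.48, 3.99, -6.43, 10.35]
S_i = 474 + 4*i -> [474, 478, 482, 486, 490]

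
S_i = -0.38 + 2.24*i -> [-0.38, 1.86, 4.1, 6.34, 8.58]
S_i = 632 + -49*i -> [632, 583, 534, 485, 436]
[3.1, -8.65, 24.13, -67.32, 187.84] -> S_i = 3.10*(-2.79)^i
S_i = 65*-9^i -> [65, -585, 5265, -47385, 426465]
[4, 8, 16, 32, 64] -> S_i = 4*2^i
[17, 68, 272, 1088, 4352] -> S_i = 17*4^i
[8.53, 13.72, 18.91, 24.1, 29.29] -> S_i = 8.53 + 5.19*i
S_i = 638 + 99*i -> [638, 737, 836, 935, 1034]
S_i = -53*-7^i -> [-53, 371, -2597, 18179, -127253]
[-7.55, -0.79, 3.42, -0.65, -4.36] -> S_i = Random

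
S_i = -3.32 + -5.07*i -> [-3.32, -8.39, -13.46, -18.53, -23.6]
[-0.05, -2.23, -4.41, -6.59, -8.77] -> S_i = -0.05 + -2.18*i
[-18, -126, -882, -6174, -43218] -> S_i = -18*7^i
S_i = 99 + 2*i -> [99, 101, 103, 105, 107]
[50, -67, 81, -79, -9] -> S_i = Random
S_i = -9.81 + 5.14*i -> [-9.81, -4.67, 0.47, 5.61, 10.75]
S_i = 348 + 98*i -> [348, 446, 544, 642, 740]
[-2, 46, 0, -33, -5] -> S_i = Random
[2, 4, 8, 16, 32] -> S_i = 2*2^i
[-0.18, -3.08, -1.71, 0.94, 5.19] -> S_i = Random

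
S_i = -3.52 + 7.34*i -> [-3.52, 3.82, 11.16, 18.5, 25.84]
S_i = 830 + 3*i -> [830, 833, 836, 839, 842]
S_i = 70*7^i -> [70, 490, 3430, 24010, 168070]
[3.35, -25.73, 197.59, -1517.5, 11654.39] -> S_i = 3.35*(-7.68)^i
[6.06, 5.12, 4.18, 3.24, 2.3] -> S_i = 6.06 + -0.94*i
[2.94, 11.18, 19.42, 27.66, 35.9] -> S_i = 2.94 + 8.24*i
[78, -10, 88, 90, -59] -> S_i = Random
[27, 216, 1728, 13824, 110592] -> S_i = 27*8^i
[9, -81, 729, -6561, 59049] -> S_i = 9*-9^i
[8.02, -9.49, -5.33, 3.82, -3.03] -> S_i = Random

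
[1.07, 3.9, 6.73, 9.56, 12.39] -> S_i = 1.07 + 2.83*i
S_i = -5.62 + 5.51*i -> [-5.62, -0.11, 5.4, 10.91, 16.42]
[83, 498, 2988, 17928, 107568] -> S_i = 83*6^i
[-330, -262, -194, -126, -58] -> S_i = -330 + 68*i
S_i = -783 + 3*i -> [-783, -780, -777, -774, -771]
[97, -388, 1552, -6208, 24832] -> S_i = 97*-4^i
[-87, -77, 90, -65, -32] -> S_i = Random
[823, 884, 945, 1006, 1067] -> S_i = 823 + 61*i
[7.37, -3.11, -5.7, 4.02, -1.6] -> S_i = Random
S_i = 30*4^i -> [30, 120, 480, 1920, 7680]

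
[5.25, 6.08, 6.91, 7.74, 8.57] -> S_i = 5.25 + 0.83*i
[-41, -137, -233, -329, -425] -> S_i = -41 + -96*i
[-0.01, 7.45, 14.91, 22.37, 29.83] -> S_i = -0.01 + 7.46*i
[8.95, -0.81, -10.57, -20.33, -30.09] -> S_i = 8.95 + -9.76*i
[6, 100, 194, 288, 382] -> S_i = 6 + 94*i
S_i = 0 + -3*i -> [0, -3, -6, -9, -12]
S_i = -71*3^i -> [-71, -213, -639, -1917, -5751]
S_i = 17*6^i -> [17, 102, 612, 3672, 22032]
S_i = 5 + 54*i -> [5, 59, 113, 167, 221]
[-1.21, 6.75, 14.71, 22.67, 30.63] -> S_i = -1.21 + 7.96*i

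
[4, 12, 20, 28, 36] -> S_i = 4 + 8*i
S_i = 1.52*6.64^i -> [1.52, 10.09, 67.02, 444.99, 2954.72]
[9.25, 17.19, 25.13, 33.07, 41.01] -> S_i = 9.25 + 7.94*i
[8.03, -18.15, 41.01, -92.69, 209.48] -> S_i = 8.03*(-2.26)^i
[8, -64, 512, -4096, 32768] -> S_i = 8*-8^i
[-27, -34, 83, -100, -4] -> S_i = Random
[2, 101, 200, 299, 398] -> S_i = 2 + 99*i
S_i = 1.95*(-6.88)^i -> [1.95, -13.42, 92.3, -635.04, 4369.06]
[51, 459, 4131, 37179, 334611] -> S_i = 51*9^i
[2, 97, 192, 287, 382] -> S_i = 2 + 95*i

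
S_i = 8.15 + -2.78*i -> [8.15, 5.37, 2.59, -0.19, -2.97]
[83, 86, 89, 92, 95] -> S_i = 83 + 3*i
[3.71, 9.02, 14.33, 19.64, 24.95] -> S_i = 3.71 + 5.31*i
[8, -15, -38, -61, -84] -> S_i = 8 + -23*i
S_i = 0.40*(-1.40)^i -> [0.4, -0.56, 0.78, -1.1, 1.54]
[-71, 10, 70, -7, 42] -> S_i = Random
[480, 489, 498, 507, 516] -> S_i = 480 + 9*i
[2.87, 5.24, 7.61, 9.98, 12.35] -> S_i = 2.87 + 2.37*i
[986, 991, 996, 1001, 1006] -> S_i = 986 + 5*i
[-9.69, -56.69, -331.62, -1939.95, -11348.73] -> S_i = -9.69*5.85^i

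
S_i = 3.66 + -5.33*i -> [3.66, -1.67, -7.0, -12.33, -17.66]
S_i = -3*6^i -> [-3, -18, -108, -648, -3888]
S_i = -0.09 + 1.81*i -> [-0.09, 1.72, 3.53, 5.34, 7.15]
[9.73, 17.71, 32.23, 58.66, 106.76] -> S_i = 9.73*1.82^i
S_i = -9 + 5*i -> [-9, -4, 1, 6, 11]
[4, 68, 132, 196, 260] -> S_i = 4 + 64*i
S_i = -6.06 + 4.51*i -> [-6.06, -1.55, 2.96, 7.47, 11.98]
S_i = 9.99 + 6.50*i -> [9.99, 16.49, 22.99, 29.49, 35.99]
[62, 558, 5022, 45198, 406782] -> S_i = 62*9^i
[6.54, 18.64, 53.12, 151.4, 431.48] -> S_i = 6.54*2.85^i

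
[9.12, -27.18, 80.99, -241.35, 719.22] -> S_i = 9.12*(-2.98)^i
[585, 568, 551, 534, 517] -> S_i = 585 + -17*i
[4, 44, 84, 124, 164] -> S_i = 4 + 40*i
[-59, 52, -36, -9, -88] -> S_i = Random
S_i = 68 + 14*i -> [68, 82, 96, 110, 124]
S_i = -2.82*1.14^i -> [-2.82, -3.21, -3.66, -4.18, -4.76]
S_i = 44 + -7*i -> [44, 37, 30, 23, 16]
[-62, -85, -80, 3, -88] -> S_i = Random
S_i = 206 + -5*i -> [206, 201, 196, 191, 186]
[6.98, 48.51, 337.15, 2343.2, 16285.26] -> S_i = 6.98*6.95^i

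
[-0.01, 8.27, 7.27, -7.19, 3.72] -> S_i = Random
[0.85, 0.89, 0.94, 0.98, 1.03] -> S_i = 0.85*1.05^i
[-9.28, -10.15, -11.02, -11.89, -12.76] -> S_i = -9.28 + -0.87*i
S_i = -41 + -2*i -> [-41, -43, -45, -47, -49]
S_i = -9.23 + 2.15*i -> [-9.23, -7.08, -4.93, -2.78, -0.63]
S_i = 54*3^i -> [54, 162, 486, 1458, 4374]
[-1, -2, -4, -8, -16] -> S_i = -1*2^i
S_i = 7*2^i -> [7, 14, 28, 56, 112]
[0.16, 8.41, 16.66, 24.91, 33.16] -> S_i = 0.16 + 8.25*i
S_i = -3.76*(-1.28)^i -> [-3.76, 4.81, -6.16, 7.89, -10.09]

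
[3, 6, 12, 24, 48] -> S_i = 3*2^i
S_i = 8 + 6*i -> [8, 14, 20, 26, 32]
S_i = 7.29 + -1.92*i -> [7.29, 5.37, 3.45, 1.53, -0.39]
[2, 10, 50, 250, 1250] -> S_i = 2*5^i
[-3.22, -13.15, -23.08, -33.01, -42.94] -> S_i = -3.22 + -9.93*i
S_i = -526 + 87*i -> [-526, -439, -352, -265, -178]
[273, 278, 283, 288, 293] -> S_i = 273 + 5*i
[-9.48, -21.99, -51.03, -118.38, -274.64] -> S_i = -9.48*2.32^i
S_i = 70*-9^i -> [70, -630, 5670, -51030, 459270]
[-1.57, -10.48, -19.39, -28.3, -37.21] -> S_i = -1.57 + -8.91*i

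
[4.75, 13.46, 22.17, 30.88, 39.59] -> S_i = 4.75 + 8.71*i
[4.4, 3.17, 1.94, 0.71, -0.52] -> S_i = 4.40 + -1.23*i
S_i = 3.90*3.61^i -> [3.9, 14.08, 50.83, 183.48, 662.36]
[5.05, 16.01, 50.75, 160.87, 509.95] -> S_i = 5.05*3.17^i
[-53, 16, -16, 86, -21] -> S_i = Random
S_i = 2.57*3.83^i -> [2.57, 9.84, 37.7, 144.39, 553.0]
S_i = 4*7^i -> [4, 28, 196, 1372, 9604]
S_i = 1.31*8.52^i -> [1.31, 11.16, 95.09, 810.2, 6902.87]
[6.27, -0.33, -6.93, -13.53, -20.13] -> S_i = 6.27 + -6.60*i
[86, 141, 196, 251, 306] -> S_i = 86 + 55*i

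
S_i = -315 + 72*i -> [-315, -243, -171, -99, -27]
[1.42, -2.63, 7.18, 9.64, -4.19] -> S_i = Random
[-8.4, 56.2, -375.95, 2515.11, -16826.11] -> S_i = -8.40*(-6.69)^i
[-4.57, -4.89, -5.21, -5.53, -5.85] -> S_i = -4.57 + -0.32*i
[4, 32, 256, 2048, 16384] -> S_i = 4*8^i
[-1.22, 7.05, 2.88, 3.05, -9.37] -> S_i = Random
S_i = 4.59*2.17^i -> [4.59, 9.96, 21.61, 46.9, 101.78]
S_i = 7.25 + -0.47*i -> [7.25, 6.78, 6.31, 5.84, 5.37]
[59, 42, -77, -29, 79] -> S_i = Random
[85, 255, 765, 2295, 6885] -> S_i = 85*3^i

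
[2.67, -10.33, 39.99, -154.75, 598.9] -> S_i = 2.67*(-3.87)^i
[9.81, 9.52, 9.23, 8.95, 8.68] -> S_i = 9.81*0.97^i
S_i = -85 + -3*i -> [-85, -88, -91, -94, -97]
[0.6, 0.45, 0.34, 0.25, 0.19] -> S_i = 0.60*0.75^i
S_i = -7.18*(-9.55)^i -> [-7.18, 68.57, -654.83, 6253.66, -59722.49]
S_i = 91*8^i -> [91, 728, 5824, 46592, 372736]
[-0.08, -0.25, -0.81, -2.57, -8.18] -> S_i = -0.08*3.18^i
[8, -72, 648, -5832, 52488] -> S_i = 8*-9^i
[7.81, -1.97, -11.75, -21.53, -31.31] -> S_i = 7.81 + -9.78*i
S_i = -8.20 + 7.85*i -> [-8.2, -0.35, 7.5, 15.35, 23.2]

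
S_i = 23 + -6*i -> [23, 17, 11, 5, -1]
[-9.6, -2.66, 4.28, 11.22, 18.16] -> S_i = -9.60 + 6.94*i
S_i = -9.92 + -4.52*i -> [-9.92, -14.44, -18.96, -23.48, -28.0]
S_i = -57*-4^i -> [-57, 228, -912, 3648, -14592]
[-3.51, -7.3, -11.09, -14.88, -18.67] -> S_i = -3.51 + -3.79*i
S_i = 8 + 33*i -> [8, 41, 74, 107, 140]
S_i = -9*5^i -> [-9, -45, -225, -1125, -5625]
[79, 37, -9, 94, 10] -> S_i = Random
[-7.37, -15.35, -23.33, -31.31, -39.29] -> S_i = -7.37 + -7.98*i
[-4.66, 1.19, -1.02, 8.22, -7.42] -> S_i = Random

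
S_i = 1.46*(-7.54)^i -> [1.46, -11.01, 83.0, -625.85, 4718.87]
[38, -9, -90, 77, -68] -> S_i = Random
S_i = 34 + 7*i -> [34, 41, 48, 55, 62]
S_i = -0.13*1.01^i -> [-0.13, -0.13, -0.13, -0.13, -0.14]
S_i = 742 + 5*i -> [742, 747, 752, 757, 762]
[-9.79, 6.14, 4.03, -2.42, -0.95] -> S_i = Random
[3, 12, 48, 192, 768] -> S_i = 3*4^i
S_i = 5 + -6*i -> [5, -1, -7, -13, -19]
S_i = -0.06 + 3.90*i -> [-0.06, 3.84, 7.74, 11.64, 15.54]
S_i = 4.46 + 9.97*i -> [4.46, 14.43, 24.4, 34.37, 44.34]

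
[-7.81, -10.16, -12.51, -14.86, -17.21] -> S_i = -7.81 + -2.35*i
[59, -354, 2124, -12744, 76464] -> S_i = 59*-6^i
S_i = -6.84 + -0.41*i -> [-6.84, -7.25, -7.66, -8.07, -8.48]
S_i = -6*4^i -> [-6, -24, -96, -384, -1536]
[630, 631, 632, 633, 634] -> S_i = 630 + 1*i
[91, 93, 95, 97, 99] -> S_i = 91 + 2*i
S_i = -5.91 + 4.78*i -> [-5.91, -1.13, 3.65, 8.43, 13.21]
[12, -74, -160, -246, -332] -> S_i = 12 + -86*i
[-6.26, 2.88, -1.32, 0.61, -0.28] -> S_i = -6.26*(-0.46)^i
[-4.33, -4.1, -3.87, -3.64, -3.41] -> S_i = -4.33 + 0.23*i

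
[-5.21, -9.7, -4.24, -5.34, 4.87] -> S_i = Random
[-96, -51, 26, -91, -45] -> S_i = Random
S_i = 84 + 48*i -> [84, 132, 180, 228, 276]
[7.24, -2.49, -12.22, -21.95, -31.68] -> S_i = 7.24 + -9.73*i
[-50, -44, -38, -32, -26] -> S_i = -50 + 6*i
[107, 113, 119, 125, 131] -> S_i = 107 + 6*i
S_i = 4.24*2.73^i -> [4.24, 11.58, 31.6, 86.27, 235.51]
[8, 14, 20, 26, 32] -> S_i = 8 + 6*i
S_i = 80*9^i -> [80, 720, 6480, 58320, 524880]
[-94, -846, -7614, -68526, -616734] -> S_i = -94*9^i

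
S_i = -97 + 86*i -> [-97, -11, 75, 161, 247]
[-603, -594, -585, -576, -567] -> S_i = -603 + 9*i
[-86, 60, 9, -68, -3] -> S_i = Random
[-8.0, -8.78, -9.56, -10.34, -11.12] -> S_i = -8.00 + -0.78*i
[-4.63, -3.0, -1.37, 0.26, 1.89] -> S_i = -4.63 + 1.63*i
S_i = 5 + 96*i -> [5, 101, 197, 293, 389]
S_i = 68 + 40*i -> [68, 108, 148, 188, 228]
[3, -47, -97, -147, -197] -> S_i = 3 + -50*i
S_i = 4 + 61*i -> [4, 65, 126, 187, 248]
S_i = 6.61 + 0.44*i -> [6.61, 7.05, 7.49, 7.93, 8.37]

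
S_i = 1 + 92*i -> [1, 93, 185, 277, 369]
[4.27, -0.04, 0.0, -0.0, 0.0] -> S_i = 4.27*(-0.01)^i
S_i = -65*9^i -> [-65, -585, -5265, -47385, -426465]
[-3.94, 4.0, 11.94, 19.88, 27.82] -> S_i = -3.94 + 7.94*i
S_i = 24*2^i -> [24, 48, 96, 192, 384]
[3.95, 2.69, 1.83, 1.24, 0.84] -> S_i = 3.95*0.68^i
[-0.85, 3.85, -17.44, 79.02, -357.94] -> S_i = -0.85*(-4.53)^i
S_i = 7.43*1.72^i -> [7.43, 12.78, 21.98, 37.81, 65.03]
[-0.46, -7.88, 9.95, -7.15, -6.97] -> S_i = Random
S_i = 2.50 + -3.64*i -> [2.5, -1.14, -4.78, -8.42, -12.06]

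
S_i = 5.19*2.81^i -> [5.19, 14.58, 40.98, 115.16, 323.59]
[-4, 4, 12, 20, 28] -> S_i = -4 + 8*i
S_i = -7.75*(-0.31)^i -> [-7.75, 2.4, -0.74, 0.23, -0.07]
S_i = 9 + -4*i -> [9, 5, 1, -3, -7]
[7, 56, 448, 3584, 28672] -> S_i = 7*8^i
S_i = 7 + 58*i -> [7, 65, 123, 181, 239]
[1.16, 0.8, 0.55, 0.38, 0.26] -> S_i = 1.16*0.69^i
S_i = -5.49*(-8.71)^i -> [-5.49, 47.82, -416.49, 3627.66, -31596.94]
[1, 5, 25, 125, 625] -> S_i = 1*5^i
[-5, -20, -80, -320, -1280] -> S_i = -5*4^i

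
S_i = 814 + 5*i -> [814, 819, 824, 829, 834]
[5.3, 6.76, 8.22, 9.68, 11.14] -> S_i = 5.30 + 1.46*i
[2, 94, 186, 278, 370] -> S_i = 2 + 92*i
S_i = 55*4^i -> [55, 220, 880, 3520, 14080]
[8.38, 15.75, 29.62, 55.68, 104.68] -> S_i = 8.38*1.88^i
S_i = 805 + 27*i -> [805, 832, 859, 886, 913]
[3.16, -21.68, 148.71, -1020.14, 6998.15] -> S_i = 3.16*(-6.86)^i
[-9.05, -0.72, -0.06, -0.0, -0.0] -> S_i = -9.05*0.08^i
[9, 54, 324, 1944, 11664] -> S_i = 9*6^i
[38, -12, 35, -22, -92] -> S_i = Random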